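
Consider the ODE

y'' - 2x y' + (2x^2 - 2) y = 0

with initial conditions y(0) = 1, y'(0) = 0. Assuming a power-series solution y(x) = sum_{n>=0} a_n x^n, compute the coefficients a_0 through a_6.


Ansatz: y(x) = sum_{n>=0} a_n x^n, so y'(x) = sum_{n>=1} n a_n x^(n-1) and y''(x) = sum_{n>=2} n(n-1) a_n x^(n-2).
Substitute into P(x) y'' + Q(x) y' + R(x) y = 0 with P(x) = 1, Q(x) = -2x, R(x) = 2x^2 - 2, and match powers of x.
Initial conditions: a_0 = 1, a_1 = 0.
Setting the coefficient of each power of x to zero and solving order by order (substituting the coefficients already found):
  x^0: 2 a_2 - 2 a_0 = 0  ->  2 a_2 = 2 a_0 = 2  ->  a_2 = 1
  x^1: 6 a_3 - 4 a_1 = 0  ->  6 a_3 = 4 a_1 = 0  ->  a_3 = 0
  x^2: 12 a_4 - 6 a_2 + 2 a_0 = 0  ->  12 a_4 = 6 a_2 - 2 a_0 = 4  ->  a_4 = 1/3
  x^3: 20 a_5 - 8 a_3 + 2 a_1 = 0  ->  20 a_5 = 8 a_3 - 2 a_1 = 0  ->  a_5 = 0
  x^4: 30 a_6 - 10 a_4 + 2 a_2 = 0  ->  30 a_6 = 10 a_4 - 2 a_2 = 4/3  ->  a_6 = 2/45
Truncated series: y(x) = 1 + x^2 + (1/3) x^4 + (2/45) x^6 + O(x^7).

a_0 = 1; a_1 = 0; a_2 = 1; a_3 = 0; a_4 = 1/3; a_5 = 0; a_6 = 2/45


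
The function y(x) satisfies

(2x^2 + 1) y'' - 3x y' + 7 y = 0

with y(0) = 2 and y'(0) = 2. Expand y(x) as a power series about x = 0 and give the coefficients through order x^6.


Ansatz: y(x) = sum_{n>=0} a_n x^n, so y'(x) = sum_{n>=1} n a_n x^(n-1) and y''(x) = sum_{n>=2} n(n-1) a_n x^(n-2).
Substitute into P(x) y'' + Q(x) y' + R(x) y = 0 with P(x) = 2x^2 + 1, Q(x) = -3x, R(x) = 7, and match powers of x.
Initial conditions: a_0 = 2, a_1 = 2.
Setting the coefficient of each power of x to zero and solving order by order (substituting the coefficients already found):
  x^0: 2 a_2 + 7 a_0 = 0  ->  2 a_2 = -7 a_0 = -14  ->  a_2 = -7
  x^1: 6 a_3 + 4 a_1 = 0  ->  6 a_3 = -4 a_1 = -8  ->  a_3 = -4/3
  x^2: 12 a_4 + 5 a_2 = 0  ->  12 a_4 = -5 a_2 = 35  ->  a_4 = 35/12
  x^3: 20 a_5 + 10 a_3 = 0  ->  20 a_5 = -10 a_3 = 40/3  ->  a_5 = 2/3
  x^4: 30 a_6 + 19 a_4 = 0  ->  30 a_6 = -19 a_4 = -665/12  ->  a_6 = -133/72
Truncated series: y(x) = 2 + 2 x - 7 x^2 - (4/3) x^3 + (35/12) x^4 + (2/3) x^5 - (133/72) x^6 + O(x^7).

a_0 = 2; a_1 = 2; a_2 = -7; a_3 = -4/3; a_4 = 35/12; a_5 = 2/3; a_6 = -133/72


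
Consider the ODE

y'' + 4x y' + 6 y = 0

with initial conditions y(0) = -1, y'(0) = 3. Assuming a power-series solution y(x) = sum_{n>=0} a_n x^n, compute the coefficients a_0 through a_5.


Ansatz: y(x) = sum_{n>=0} a_n x^n, so y'(x) = sum_{n>=1} n a_n x^(n-1) and y''(x) = sum_{n>=2} n(n-1) a_n x^(n-2).
Substitute into P(x) y'' + Q(x) y' + R(x) y = 0 with P(x) = 1, Q(x) = 4x, R(x) = 6, and match powers of x.
Initial conditions: a_0 = -1, a_1 = 3.
Setting the coefficient of each power of x to zero and solving order by order (substituting the coefficients already found):
  x^0: 2 a_2 + 6 a_0 = 0  ->  2 a_2 = -6 a_0 = 6  ->  a_2 = 3
  x^1: 6 a_3 + 10 a_1 = 0  ->  6 a_3 = -10 a_1 = -30  ->  a_3 = -5
  x^2: 12 a_4 + 14 a_2 = 0  ->  12 a_4 = -14 a_2 = -42  ->  a_4 = -7/2
  x^3: 20 a_5 + 18 a_3 = 0  ->  20 a_5 = -18 a_3 = 90  ->  a_5 = 9/2
Truncated series: y(x) = -1 + 3 x + 3 x^2 - 5 x^3 - (7/2) x^4 + (9/2) x^5 + O(x^6).

a_0 = -1; a_1 = 3; a_2 = 3; a_3 = -5; a_4 = -7/2; a_5 = 9/2


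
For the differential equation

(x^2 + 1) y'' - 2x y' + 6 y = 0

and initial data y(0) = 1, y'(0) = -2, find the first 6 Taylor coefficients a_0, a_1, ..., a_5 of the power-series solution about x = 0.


Ansatz: y(x) = sum_{n>=0} a_n x^n, so y'(x) = sum_{n>=1} n a_n x^(n-1) and y''(x) = sum_{n>=2} n(n-1) a_n x^(n-2).
Substitute into P(x) y'' + Q(x) y' + R(x) y = 0 with P(x) = x^2 + 1, Q(x) = -2x, R(x) = 6, and match powers of x.
Initial conditions: a_0 = 1, a_1 = -2.
Setting the coefficient of each power of x to zero and solving order by order (substituting the coefficients already found):
  x^0: 2 a_2 + 6 a_0 = 0  ->  2 a_2 = -6 a_0 = -6  ->  a_2 = -3
  x^1: 6 a_3 + 4 a_1 = 0  ->  6 a_3 = -4 a_1 = 8  ->  a_3 = 4/3
  x^2: 12 a_4 + 4 a_2 = 0  ->  12 a_4 = -4 a_2 = 12  ->  a_4 = 1
  x^3: 20 a_5 + 6 a_3 = 0  ->  20 a_5 = -6 a_3 = -8  ->  a_5 = -2/5
Truncated series: y(x) = 1 - 2 x - 3 x^2 + (4/3) x^3 + x^4 - (2/5) x^5 + O(x^6).

a_0 = 1; a_1 = -2; a_2 = -3; a_3 = 4/3; a_4 = 1; a_5 = -2/5


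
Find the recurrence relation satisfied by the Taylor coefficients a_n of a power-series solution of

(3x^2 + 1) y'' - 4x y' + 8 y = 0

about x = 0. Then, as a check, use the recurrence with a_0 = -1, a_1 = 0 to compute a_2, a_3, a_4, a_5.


Substitute y = sum_n a_n x^n.
(1 + 3 x^2) y'' contributes (n+2)(n+1) a_{n+2} + 3 n(n-1) a_n at x^n.
-4 x y'(x) contributes -4 n a_n at x^n.
8 y(x) contributes 8 a_n at x^n.
Matching x^n: (n+2)(n+1) a_{n+2} + (3 n(n-1) - 4 n + 8) a_n = 0.
Thus a_{n+2} = (-3 n(n-1) + 4 n - 8) / ((n+1)(n+2)) * a_n.

Check with a_0 = -1, a_1 = 0 (apply the recurrence for n = 0, 1, 2, 3): a_0 = -1, a_1 = 0, a_2 = 4, a_3 = 0, a_4 = -2, a_5 = 0.

a_(n+2) = (-3 n(n-1) + 4 n - 8) / ((n+1)(n+2)) * a_n; check: a_0 = -1, a_1 = 0, a_2 = 4, a_3 = 0, a_4 = -2, a_5 = 0


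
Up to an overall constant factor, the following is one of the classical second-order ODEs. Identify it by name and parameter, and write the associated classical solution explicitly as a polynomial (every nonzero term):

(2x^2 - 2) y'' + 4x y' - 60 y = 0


All three coefficients share the factor -2; dividing through by -2 gives  (1 - x^2) y'' - 2x y' + 30 y = 0.
This matches the Legendre equation (1 - x^2) y'' - 2x y' + n(n+1) y = 0 (note the -2x y' term) with n(n+1) = 30, so n = 5; the polynomial solution is P_5(x).
With y = sum_k a_k x^k, matching x^k gives (k+2)(k+1) a_{k+2} = [k(k+1) - n(n+1)] a_k = (k - 5)(k + 6) a_k. The right side vanishes at k = 5, so the series with the parity of 5 terminates at degree 5.
Standard normalization (P_n(1) = 1): leading coefficient (2n)!/(2^n (n!)^2) = 3628800/(32*14400) = 63/8, so a_5 = 63/8. Work downward with a_k = (k+1)(k+2) a_{k+2} / ((k - 5)(k + 6)):
  a_3 = (4)(5)(63/8) / ((3 - 5)(3 + 6)) = (315/2)/(-18) = -35/4
  a_1 = (2)(3)(-35/4) / ((1 - 5)(1 + 6)) = (-105/2)/(-28) = 15/8
Hence P_5(x) = 63 x^5/8 - 35 x^3/4 + 15 x/8.

P_5(x); series = 63 x^5/8 - 35 x^3/4 + 15 x/8


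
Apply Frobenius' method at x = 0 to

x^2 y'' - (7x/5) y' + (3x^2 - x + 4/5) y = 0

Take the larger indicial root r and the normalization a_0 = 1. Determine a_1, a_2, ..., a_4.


Write in Frobenius form y'' + (p(x)/x) y' + (q(x)/x^2) y = 0:
  p(x) = -7/5,  q(x) = 3x^2 - x + 4/5.
Indicial equation: r(r-1) + (-7/5) r + (4/5) = 0 -> roots r_1 = 2, r_2 = 2/5.
Take r = r_1 = 2. Let y(x) = x^r sum_{n>=0} a_n x^n with a_0 = 1.
Substitute y = x^r sum a_n x^n and match x^{r+n}. The recurrence is
  D(n) a_n - 1 a_{n-1} + 3 a_{n-2} = 0,  where D(n) = (r+n)(r+n-1) + (-7/5)(r+n) + (4/5).
  a_n = [1 a_{n-1} - 3 a_{n-2}] / D(n).
Since the indicial polynomial factors as (r - r_1)(r - r_2), D(n) = (r_1 + n - r_1)(r_1 + n - r_2) = n(n + 8/5).
Evaluating step by step (a_0 = 1):
  n = 1: D(1) = 1(1 + 8/5) = 13/5; numerator = 1(1) = 1; a_1 = (1)/(13/5) = 5/13
  n = 2: D(2) = 2(2 + 8/5) = 36/5; numerator = 1(5/13) - 3(1) = -34/13; a_2 = (-34/13)/(36/5) = -85/234
  n = 3: D(3) = 3(3 + 8/5) = 69/5; numerator = 1(-85/234) - 3(5/13) = -355/234; a_3 = (-355/234)/(69/5) = -1775/16146
  n = 4: D(4) = 4(4 + 8/5) = 112/5; numerator = 1(-1775/16146) - 3(-85/234) = 7910/8073; a_4 = (7910/8073)/(112/5) = 2825/64584

r = 2; a_0 = 1; a_1 = 5/13; a_2 = -85/234; a_3 = -1775/16146; a_4 = 2825/64584


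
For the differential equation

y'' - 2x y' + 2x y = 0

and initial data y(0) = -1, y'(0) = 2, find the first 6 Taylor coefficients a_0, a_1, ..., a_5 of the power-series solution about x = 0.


Ansatz: y(x) = sum_{n>=0} a_n x^n, so y'(x) = sum_{n>=1} n a_n x^(n-1) and y''(x) = sum_{n>=2} n(n-1) a_n x^(n-2).
Substitute into P(x) y'' + Q(x) y' + R(x) y = 0 with P(x) = 1, Q(x) = -2x, R(x) = 2x, and match powers of x.
Initial conditions: a_0 = -1, a_1 = 2.
Setting the coefficient of each power of x to zero and solving order by order (substituting the coefficients already found):
  x^0: 2 a_2 = 0  ->  a_2 = 0
  x^1: 6 a_3 - 2 a_1 + 2 a_0 = 0  ->  6 a_3 = 2 a_1 - 2 a_0 = 6  ->  a_3 = 1
  x^2: 12 a_4 - 4 a_2 + 2 a_1 = 0  ->  12 a_4 = 4 a_2 - 2 a_1 = -4  ->  a_4 = -1/3
  x^3: 20 a_5 - 6 a_3 + 2 a_2 = 0  ->  20 a_5 = 6 a_3 - 2 a_2 = 6  ->  a_5 = 3/10
Truncated series: y(x) = -1 + 2 x + x^3 - (1/3) x^4 + (3/10) x^5 + O(x^6).

a_0 = -1; a_1 = 2; a_2 = 0; a_3 = 1; a_4 = -1/3; a_5 = 3/10


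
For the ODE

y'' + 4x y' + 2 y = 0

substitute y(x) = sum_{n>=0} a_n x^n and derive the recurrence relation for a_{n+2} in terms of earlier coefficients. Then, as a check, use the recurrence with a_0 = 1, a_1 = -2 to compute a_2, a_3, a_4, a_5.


Substitute y = sum_n a_n x^n.
y''(x) has coefficient (n+2)(n+1) a_{n+2} at x^n;
4 x y'(x) has coefficient 4 n a_n at x^n (shift);
2 y(x) has coefficient 2 a_n at x^n.
Matching x^n: (n+2)(n+1) a_{n+2} + (4n + 2) a_n = 0.
Thus a_{n+2} = (-4n - 2) / ((n+1)(n+2)) * a_n.

Check with a_0 = 1, a_1 = -2 (apply the recurrence for n = 0, 1, 2, 3): a_0 = 1, a_1 = -2, a_2 = -1, a_3 = 2, a_4 = 5/6, a_5 = -7/5.

a_(n+2) = (-4n - 2) / ((n+1)(n+2)) * a_n; check: a_0 = 1, a_1 = -2, a_2 = -1, a_3 = 2, a_4 = 5/6, a_5 = -7/5


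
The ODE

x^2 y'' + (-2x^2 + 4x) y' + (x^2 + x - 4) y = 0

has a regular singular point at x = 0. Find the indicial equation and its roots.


Divide by x^2 to reach normal form y'' + P_1(x) y' + P_2(x) y = 0 with P_1(x) = -2 + 4/x and P_2(x) = 1 + 1/x - 4/x^2.
x = 0 is a singular point because the y'-coefficient -2 + 4/x has a pole at x = 0 and the y-coefficient 1 + 1/x - 4/x^2 has a pole at x = 0.
It is a regular singular point because x P_1(x) = p(x) = 4 - 2x and x^2 P_2(x) = q(x) = x^2 + x - 4 are polynomials, hence analytic at x = 0.
p(0) = 4,  q(0) = -4.
Indicial equation: r(r-1) + p(0) r + q(0) = 0, i.e. r^2 + (p(0) - 1) r + q(0) = 0, i.e. r^2 + 3 r - 4 = 0.
Discriminant: (3)^2 - 4(-4) = 25, so r = (-3 ± 5)/2.
Solving: r_1 = 1, r_2 = -4.

indicial: r^2 + 3 r - 4 = 0; roots r_1 = 1, r_2 = -4


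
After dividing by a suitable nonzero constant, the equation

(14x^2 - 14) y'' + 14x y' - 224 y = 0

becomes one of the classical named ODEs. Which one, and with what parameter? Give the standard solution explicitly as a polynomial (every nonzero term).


All three coefficients share the factor -14; dividing through by -14 gives  (1 - x^2) y'' - x y' + 16 y = 0.
This matches the Chebyshev equation (1 - x^2) y'' - x y' + n^2 y = 0 (note the -x y' term, not -2x y') with n^2 = 16, so n = 4; the polynomial solution is T_4(x).
With y = sum_k a_k x^k, matching x^k gives (k+2)(k+1) a_{k+2} = (k^2 - n^2) a_k = (k - 4)(k + 4) a_k. The right side vanishes at k = 4, so the series with the parity of 4 terminates at degree 4.
Standard normalization: leading coefficient of T_n is 2^(n-1), so a_4 = 2^3 = 8. Work downward with a_k = (k+1)(k+2) a_{k+2} / ((k - 4)(k + 4)):
  a_2 = (3)(4)(8) / ((2 - 4)(2 + 4)) = 96/(-12) = -8
  a_0 = (1)(2)(-8) / ((0 - 4)(0 + 4)) = -16/(-16) = 1
Hence T_4(x) = 8 x^4 - 8 x^2 + 1.

T_4(x); series = 8 x^4 - 8 x^2 + 1


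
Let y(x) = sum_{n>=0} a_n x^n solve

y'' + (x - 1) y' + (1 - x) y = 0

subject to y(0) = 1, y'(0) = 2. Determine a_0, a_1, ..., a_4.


Ansatz: y(x) = sum_{n>=0} a_n x^n, so y'(x) = sum_{n>=1} n a_n x^(n-1) and y''(x) = sum_{n>=2} n(n-1) a_n x^(n-2).
Substitute into P(x) y'' + Q(x) y' + R(x) y = 0 with P(x) = 1, Q(x) = x - 1, R(x) = 1 - x, and match powers of x.
Initial conditions: a_0 = 1, a_1 = 2.
Setting the coefficient of each power of x to zero and solving order by order (substituting the coefficients already found):
  x^0: 2 a_2 - a_1 + a_0 = 0  ->  2 a_2 = a_1 - a_0 = 1  ->  a_2 = 1/2
  x^1: 6 a_3 - 2 a_2 + 2 a_1 - a_0 = 0  ->  6 a_3 = 2 a_2 - 2 a_1 + a_0 = -2  ->  a_3 = -1/3
  x^2: 12 a_4 - 3 a_3 + 3 a_2 - a_1 = 0  ->  12 a_4 = 3 a_3 - 3 a_2 + a_1 = -1/2  ->  a_4 = -1/24
Truncated series: y(x) = 1 + 2 x + (1/2) x^2 - (1/3) x^3 - (1/24) x^4 + O(x^5).

a_0 = 1; a_1 = 2; a_2 = 1/2; a_3 = -1/3; a_4 = -1/24


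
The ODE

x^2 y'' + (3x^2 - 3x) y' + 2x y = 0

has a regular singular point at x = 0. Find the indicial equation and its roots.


Divide by x^2 to reach normal form y'' + P_1(x) y' + P_2(x) y = 0 with P_1(x) = 3 - 3/x and P_2(x) = 2/x.
x = 0 is a singular point because the y'-coefficient 3 - 3/x has a pole at x = 0 and the y-coefficient 2/x has a pole at x = 0.
It is a regular singular point because x P_1(x) = p(x) = 3x - 3 and x^2 P_2(x) = q(x) = 2x are polynomials, hence analytic at x = 0.
p(0) = -3,  q(0) = 0.
Indicial equation: r(r-1) + p(0) r + q(0) = 0, i.e. r^2 + (p(0) - 1) r + q(0) = 0, i.e. r^2 - 4 r = 0.
Discriminant: (-4)^2 - 4(0) = 16, so r = (4 ± 4)/2.
Solving: r_1 = 4, r_2 = 0.

indicial: r^2 - 4 r = 0; roots r_1 = 4, r_2 = 0


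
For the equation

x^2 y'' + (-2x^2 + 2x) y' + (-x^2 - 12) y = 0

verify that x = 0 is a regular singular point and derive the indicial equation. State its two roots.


Divide by x^2 to reach normal form y'' + P_1(x) y' + P_2(x) y = 0 with P_1(x) = -2 + 2/x and P_2(x) = -1 - 12/x^2.
x = 0 is a singular point because the y'-coefficient -2 + 2/x has a pole at x = 0 and the y-coefficient -1 - 12/x^2 has a pole at x = 0.
It is a regular singular point because x P_1(x) = p(x) = 2 - 2x and x^2 P_2(x) = q(x) = -x^2 - 12 are polynomials, hence analytic at x = 0.
p(0) = 2,  q(0) = -12.
Indicial equation: r(r-1) + p(0) r + q(0) = 0, i.e. r^2 + (p(0) - 1) r + q(0) = 0, i.e. r^2 + 1 r - 12 = 0.
Discriminant: (1)^2 - 4(-12) = 49, so r = (-1 ± 7)/2.
Solving: r_1 = 3, r_2 = -4.

indicial: r^2 + 1 r - 12 = 0; roots r_1 = 3, r_2 = -4


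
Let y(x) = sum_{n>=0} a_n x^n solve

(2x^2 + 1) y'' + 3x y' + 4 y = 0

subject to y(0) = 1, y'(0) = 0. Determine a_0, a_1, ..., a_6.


Ansatz: y(x) = sum_{n>=0} a_n x^n, so y'(x) = sum_{n>=1} n a_n x^(n-1) and y''(x) = sum_{n>=2} n(n-1) a_n x^(n-2).
Substitute into P(x) y'' + Q(x) y' + R(x) y = 0 with P(x) = 2x^2 + 1, Q(x) = 3x, R(x) = 4, and match powers of x.
Initial conditions: a_0 = 1, a_1 = 0.
Setting the coefficient of each power of x to zero and solving order by order (substituting the coefficients already found):
  x^0: 2 a_2 + 4 a_0 = 0  ->  2 a_2 = -4 a_0 = -4  ->  a_2 = -2
  x^1: 6 a_3 + 7 a_1 = 0  ->  6 a_3 = -7 a_1 = 0  ->  a_3 = 0
  x^2: 12 a_4 + 14 a_2 = 0  ->  12 a_4 = -14 a_2 = 28  ->  a_4 = 7/3
  x^3: 20 a_5 + 25 a_3 = 0  ->  20 a_5 = -25 a_3 = 0  ->  a_5 = 0
  x^4: 30 a_6 + 40 a_4 = 0  ->  30 a_6 = -40 a_4 = -280/3  ->  a_6 = -28/9
Truncated series: y(x) = 1 - 2 x^2 + (7/3) x^4 - (28/9) x^6 + O(x^7).

a_0 = 1; a_1 = 0; a_2 = -2; a_3 = 0; a_4 = 7/3; a_5 = 0; a_6 = -28/9


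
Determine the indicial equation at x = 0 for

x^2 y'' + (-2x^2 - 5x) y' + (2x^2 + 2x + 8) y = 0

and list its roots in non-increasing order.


Divide by x^2 to reach normal form y'' + P_1(x) y' + P_2(x) y = 0 with P_1(x) = -2 - 5/x and P_2(x) = 2 + 2/x + 8/x^2.
x = 0 is a singular point because the y'-coefficient -2 - 5/x has a pole at x = 0 and the y-coefficient 2 + 2/x + 8/x^2 has a pole at x = 0.
It is a regular singular point because x P_1(x) = p(x) = -2x - 5 and x^2 P_2(x) = q(x) = 2x^2 + 2x + 8 are polynomials, hence analytic at x = 0.
p(0) = -5,  q(0) = 8.
Indicial equation: r(r-1) + p(0) r + q(0) = 0, i.e. r^2 + (p(0) - 1) r + q(0) = 0, i.e. r^2 - 6 r + 8 = 0.
Discriminant: (-6)^2 - 4(8) = 4, so r = (6 ± 2)/2.
Solving: r_1 = 4, r_2 = 2.

indicial: r^2 - 6 r + 8 = 0; roots r_1 = 4, r_2 = 2


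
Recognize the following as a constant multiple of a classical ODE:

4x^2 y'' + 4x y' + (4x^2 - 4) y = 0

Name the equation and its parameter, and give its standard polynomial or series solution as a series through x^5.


All three coefficients share the factor 4; dividing through by 4 gives  x^2 y'' + x y' + (x^2 - 1) y = 0.
This matches the Bessel equation x^2 y'' + x y' + (x^2 - nu^2) y = 0 with nu^2 = 1, so nu = 1; the solution bounded at x = 0 is J_1(x).
Frobenius at x = 0: indicial roots ±nu; for r = nu the recurrence k(k + 2nu) c_k = -c_{k-2} gives the standard series J_nu(x) = sum_{k>=0} (-1)^k / (k! (k+nu)!) (x/2)^(2k+nu). Evaluate the first 3 terms:
  k = 0: (-1)^0 / (0! * 1! * 2^1) x^1 = 1/(1*1*2) x^1 = (1/2) x^1
  k = 1: (-1)^1 / (1! * 2! * 2^3) x^3 = -1/(1*2*8) x^3 = (-1/16) x^3
  k = 2: (-1)^2 / (2! * 3! * 2^5) x^5 = 1/(2*6*32) x^5 = (1/384) x^5
Hence J_1(x) = x^5/384 - x^3/16 + x/2 + ....

J_1(x); series = x^5/384 - x^3/16 + x/2


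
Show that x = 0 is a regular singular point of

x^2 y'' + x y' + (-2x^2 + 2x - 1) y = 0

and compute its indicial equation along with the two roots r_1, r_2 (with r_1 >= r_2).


Divide by x^2 to reach normal form y'' + P_1(x) y' + P_2(x) y = 0 with P_1(x) = 1/x and P_2(x) = -2 + 2/x - 1/x^2.
x = 0 is a singular point because the y'-coefficient 1/x has a pole at x = 0 and the y-coefficient -2 + 2/x - 1/x^2 has a pole at x = 0.
It is a regular singular point because x P_1(x) = p(x) = 1 and x^2 P_2(x) = q(x) = -2x^2 + 2x - 1 are polynomials, hence analytic at x = 0.
p(0) = 1,  q(0) = -1.
Indicial equation: r(r-1) + p(0) r + q(0) = 0, i.e. r^2 + (p(0) - 1) r + q(0) = 0, i.e. r^2 - 1 = 0.
Discriminant: (0)^2 - 4(-1) = 4, so r = (0 ± 2)/2.
Solving: r_1 = 1, r_2 = -1.

indicial: r^2 - 1 = 0; roots r_1 = 1, r_2 = -1


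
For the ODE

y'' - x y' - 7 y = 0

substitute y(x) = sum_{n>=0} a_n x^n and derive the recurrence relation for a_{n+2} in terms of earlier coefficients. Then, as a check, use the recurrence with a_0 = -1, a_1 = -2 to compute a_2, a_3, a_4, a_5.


Substitute y = sum_n a_n x^n.
y''(x) has coefficient (n+2)(n+1) a_{n+2} at x^n;
-x y'(x) has coefficient -n a_n at x^n (shift);
-7 y(x) has coefficient -7 a_n at x^n.
Matching x^n: (n+2)(n+1) a_{n+2} + (-n - 7) a_n = 0.
Thus a_{n+2} = (n + 7) / ((n+1)(n+2)) * a_n.

Check with a_0 = -1, a_1 = -2 (apply the recurrence for n = 0, 1, 2, 3): a_0 = -1, a_1 = -2, a_2 = -7/2, a_3 = -8/3, a_4 = -21/8, a_5 = -4/3.

a_(n+2) = (n + 7) / ((n+1)(n+2)) * a_n; check: a_0 = -1, a_1 = -2, a_2 = -7/2, a_3 = -8/3, a_4 = -21/8, a_5 = -4/3


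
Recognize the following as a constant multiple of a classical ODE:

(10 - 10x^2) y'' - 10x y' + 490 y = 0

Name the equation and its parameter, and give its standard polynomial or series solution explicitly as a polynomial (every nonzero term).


All three coefficients share the factor 10; dividing through by 10 gives  (1 - x^2) y'' - x y' + 49 y = 0.
This matches the Chebyshev equation (1 - x^2) y'' - x y' + n^2 y = 0 (note the -x y' term, not -2x y') with n^2 = 49, so n = 7; the polynomial solution is T_7(x).
With y = sum_k a_k x^k, matching x^k gives (k+2)(k+1) a_{k+2} = (k^2 - n^2) a_k = (k - 7)(k + 7) a_k. The right side vanishes at k = 7, so the series with the parity of 7 terminates at degree 7.
Standard normalization: leading coefficient of T_n is 2^(n-1), so a_7 = 2^6 = 64. Work downward with a_k = (k+1)(k+2) a_{k+2} / ((k - 7)(k + 7)):
  a_5 = (6)(7)(64) / ((5 - 7)(5 + 7)) = 2688/(-24) = -112
  a_3 = (4)(5)(-112) / ((3 - 7)(3 + 7)) = -2240/(-40) = 56
  a_1 = (2)(3)(56) / ((1 - 7)(1 + 7)) = 336/(-48) = -7
Hence T_7(x) = 64 x^7 - 112 x^5 + 56 x^3 - 7 x.

T_7(x); series = 64 x^7 - 112 x^5 + 56 x^3 - 7 x


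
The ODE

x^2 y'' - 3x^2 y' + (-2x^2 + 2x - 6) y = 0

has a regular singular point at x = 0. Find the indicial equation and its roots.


Divide by x^2 to reach normal form y'' + P_1(x) y' + P_2(x) y = 0 with P_1(x) = -3 and P_2(x) = -2 + 2/x - 6/x^2.
x = 0 is a singular point because the y-coefficient -2 + 2/x - 6/x^2 has a pole at x = 0.
It is a regular singular point because x P_1(x) = p(x) = -3x and x^2 P_2(x) = q(x) = -2x^2 + 2x - 6 are polynomials, hence analytic at x = 0.
p(0) = 0,  q(0) = -6.
Indicial equation: r(r-1) + p(0) r + q(0) = 0, i.e. r^2 + (p(0) - 1) r + q(0) = 0, i.e. r^2 - 1 r - 6 = 0.
Discriminant: (-1)^2 - 4(-6) = 25, so r = (1 ± 5)/2.
Solving: r_1 = 3, r_2 = -2.

indicial: r^2 - 1 r - 6 = 0; roots r_1 = 3, r_2 = -2


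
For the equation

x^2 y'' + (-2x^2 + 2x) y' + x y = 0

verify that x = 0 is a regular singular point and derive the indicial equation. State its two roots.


Divide by x^2 to reach normal form y'' + P_1(x) y' + P_2(x) y = 0 with P_1(x) = -2 + 2/x and P_2(x) = 1/x.
x = 0 is a singular point because the y'-coefficient -2 + 2/x has a pole at x = 0 and the y-coefficient 1/x has a pole at x = 0.
It is a regular singular point because x P_1(x) = p(x) = 2 - 2x and x^2 P_2(x) = q(x) = x are polynomials, hence analytic at x = 0.
p(0) = 2,  q(0) = 0.
Indicial equation: r(r-1) + p(0) r + q(0) = 0, i.e. r^2 + (p(0) - 1) r + q(0) = 0, i.e. r^2 + 1 r = 0.
Discriminant: (1)^2 - 4(0) = 1, so r = (-1 ± 1)/2.
Solving: r_1 = 0, r_2 = -1.

indicial: r^2 + 1 r = 0; roots r_1 = 0, r_2 = -1


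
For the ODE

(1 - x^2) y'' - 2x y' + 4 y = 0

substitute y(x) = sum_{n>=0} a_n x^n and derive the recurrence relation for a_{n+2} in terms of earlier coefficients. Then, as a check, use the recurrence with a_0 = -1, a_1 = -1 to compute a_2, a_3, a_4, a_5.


Substitute y = sum_n a_n x^n.
(1 - 1 x^2) y'' contributes (n+2)(n+1) a_{n+2} - n(n-1) a_n at x^n.
-2 x y'(x) contributes -2 n a_n at x^n.
4 y(x) contributes 4 a_n at x^n.
Matching x^n: (n+2)(n+1) a_{n+2} + (-n(n-1) - 2 n + 4) a_n = 0.
Thus a_{n+2} = (n(n-1) + 2 n - 4) / ((n+1)(n+2)) * a_n.

Check with a_0 = -1, a_1 = -1 (apply the recurrence for n = 0, 1, 2, 3): a_0 = -1, a_1 = -1, a_2 = 2, a_3 = 1/3, a_4 = 1/3, a_5 = 2/15.

a_(n+2) = (n(n-1) + 2 n - 4) / ((n+1)(n+2)) * a_n; check: a_0 = -1, a_1 = -1, a_2 = 2, a_3 = 1/3, a_4 = 1/3, a_5 = 2/15


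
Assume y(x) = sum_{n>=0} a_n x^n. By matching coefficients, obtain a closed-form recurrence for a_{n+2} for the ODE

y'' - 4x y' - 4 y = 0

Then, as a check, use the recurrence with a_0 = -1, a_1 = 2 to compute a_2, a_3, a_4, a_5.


Substitute y = sum_n a_n x^n.
y''(x) has coefficient (n+2)(n+1) a_{n+2} at x^n;
-4 x y'(x) has coefficient -4 n a_n at x^n (shift);
-4 y(x) has coefficient -4 a_n at x^n.
Matching x^n: (n+2)(n+1) a_{n+2} + (-4n - 4) a_n = 0.
Thus a_{n+2} = (4n + 4) / ((n+1)(n+2)) * a_n.

Check with a_0 = -1, a_1 = 2 (apply the recurrence for n = 0, 1, 2, 3): a_0 = -1, a_1 = 2, a_2 = -2, a_3 = 8/3, a_4 = -2, a_5 = 32/15.

a_(n+2) = (4n + 4) / ((n+1)(n+2)) * a_n; check: a_0 = -1, a_1 = 2, a_2 = -2, a_3 = 8/3, a_4 = -2, a_5 = 32/15


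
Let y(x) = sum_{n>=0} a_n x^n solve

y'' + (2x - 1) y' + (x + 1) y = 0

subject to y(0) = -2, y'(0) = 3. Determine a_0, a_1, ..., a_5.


Ansatz: y(x) = sum_{n>=0} a_n x^n, so y'(x) = sum_{n>=1} n a_n x^(n-1) and y''(x) = sum_{n>=2} n(n-1) a_n x^(n-2).
Substitute into P(x) y'' + Q(x) y' + R(x) y = 0 with P(x) = 1, Q(x) = 2x - 1, R(x) = x + 1, and match powers of x.
Initial conditions: a_0 = -2, a_1 = 3.
Setting the coefficient of each power of x to zero and solving order by order (substituting the coefficients already found):
  x^0: 2 a_2 - a_1 + a_0 = 0  ->  2 a_2 = a_1 - a_0 = 5  ->  a_2 = 5/2
  x^1: 6 a_3 - 2 a_2 + 3 a_1 + a_0 = 0  ->  6 a_3 = 2 a_2 - 3 a_1 - a_0 = -2  ->  a_3 = -1/3
  x^2: 12 a_4 - 3 a_3 + 5 a_2 + a_1 = 0  ->  12 a_4 = 3 a_3 - 5 a_2 - a_1 = -33/2  ->  a_4 = -11/8
  x^3: 20 a_5 - 4 a_4 + 7 a_3 + a_2 = 0  ->  20 a_5 = 4 a_4 - 7 a_3 - a_2 = -17/3  ->  a_5 = -17/60
Truncated series: y(x) = -2 + 3 x + (5/2) x^2 - (1/3) x^3 - (11/8) x^4 - (17/60) x^5 + O(x^6).

a_0 = -2; a_1 = 3; a_2 = 5/2; a_3 = -1/3; a_4 = -11/8; a_5 = -17/60


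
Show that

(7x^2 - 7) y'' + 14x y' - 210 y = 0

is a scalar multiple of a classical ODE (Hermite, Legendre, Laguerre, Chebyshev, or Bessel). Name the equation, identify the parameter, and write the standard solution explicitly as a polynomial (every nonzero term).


All three coefficients share the factor -7; dividing through by -7 gives  (1 - x^2) y'' - 2x y' + 30 y = 0.
This matches the Legendre equation (1 - x^2) y'' - 2x y' + n(n+1) y = 0 (note the -2x y' term) with n(n+1) = 30, so n = 5; the polynomial solution is P_5(x).
With y = sum_k a_k x^k, matching x^k gives (k+2)(k+1) a_{k+2} = [k(k+1) - n(n+1)] a_k = (k - 5)(k + 6) a_k. The right side vanishes at k = 5, so the series with the parity of 5 terminates at degree 5.
Standard normalization (P_n(1) = 1): leading coefficient (2n)!/(2^n (n!)^2) = 3628800/(32*14400) = 63/8, so a_5 = 63/8. Work downward with a_k = (k+1)(k+2) a_{k+2} / ((k - 5)(k + 6)):
  a_3 = (4)(5)(63/8) / ((3 - 5)(3 + 6)) = (315/2)/(-18) = -35/4
  a_1 = (2)(3)(-35/4) / ((1 - 5)(1 + 6)) = (-105/2)/(-28) = 15/8
Hence P_5(x) = 63 x^5/8 - 35 x^3/4 + 15 x/8.

P_5(x); series = 63 x^5/8 - 35 x^3/4 + 15 x/8


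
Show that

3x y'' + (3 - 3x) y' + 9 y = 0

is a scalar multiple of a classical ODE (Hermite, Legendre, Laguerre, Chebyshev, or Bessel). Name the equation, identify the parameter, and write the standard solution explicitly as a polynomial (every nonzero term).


All three coefficients share the factor 3; dividing through by 3 gives  x y'' + (1 - x) y' + 3 y = 0.
This matches the Laguerre equation x y'' + (1 - x) y' + n y = 0 with n = 3; the polynomial solution is L_3(x).
With y = sum_k a_k x^k, matching x^k gives (k+1)k a_{k+1} + (k+1) a_{k+1} - k a_k + n a_k = 0, i.e. (k+1)^2 a_{k+1} = (k - n) a_k = (k - 3) a_k. The right side vanishes at k = 3, so the series terminates at degree 3.
Standard normalization L_n(0) = 1 gives a_0 = 1. Work upward with a_{k+1} = (k - 3) a_k / (k+1)^2:
  a_1 = (0 - 3)(1) / 1^2 = -3/1 = -3
  a_2 = (1 - 3)(-3) / 2^2 = 6/4 = 3/2
  a_3 = (2 - 3)(3/2) / 3^2 = (-3/2)/9 = -1/6
Hence L_3(x) = -x^3/6 + 3 x^2/2 - 3 x + 1.

L_3(x); series = -x^3/6 + 3 x^2/2 - 3 x + 1


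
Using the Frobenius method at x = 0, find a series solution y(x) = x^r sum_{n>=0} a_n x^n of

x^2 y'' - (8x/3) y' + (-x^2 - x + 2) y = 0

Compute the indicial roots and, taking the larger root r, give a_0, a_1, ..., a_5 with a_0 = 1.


Write in Frobenius form y'' + (p(x)/x) y' + (q(x)/x^2) y = 0:
  p(x) = -8/3,  q(x) = -x^2 - x + 2.
Indicial equation: r(r-1) + (-8/3) r + (2) = 0 -> roots r_1 = 3, r_2 = 2/3.
Take r = r_1 = 3. Let y(x) = x^r sum_{n>=0} a_n x^n with a_0 = 1.
Substitute y = x^r sum a_n x^n and match x^{r+n}. The recurrence is
  D(n) a_n - 1 a_{n-1} - 1 a_{n-2} = 0,  where D(n) = (r+n)(r+n-1) + (-8/3)(r+n) + (2).
  a_n = [1 a_{n-1} + 1 a_{n-2}] / D(n).
Since the indicial polynomial factors as (r - r_1)(r - r_2), D(n) = (r_1 + n - r_1)(r_1 + n - r_2) = n(n + 7/3).
Evaluating step by step (a_0 = 1):
  n = 1: D(1) = 1(1 + 7/3) = 10/3; numerator = 1(1) = 1; a_1 = (1)/(10/3) = 3/10
  n = 2: D(2) = 2(2 + 7/3) = 26/3; numerator = 1(3/10) + 1(1) = 13/10; a_2 = (13/10)/(26/3) = 3/20
  n = 3: D(3) = 3(3 + 7/3) = 16; numerator = 1(3/20) + 1(3/10) = 9/20; a_3 = (9/20)/(16) = 9/320
  n = 4: D(4) = 4(4 + 7/3) = 76/3; numerator = 1(9/320) + 1(3/20) = 57/320; a_4 = (57/320)/(76/3) = 9/1280
  n = 5: D(5) = 5(5 + 7/3) = 110/3; numerator = 1(9/1280) + 1(9/320) = 9/256; a_5 = (9/256)/(110/3) = 27/28160

r = 3; a_0 = 1; a_1 = 3/10; a_2 = 3/20; a_3 = 9/320; a_4 = 9/1280; a_5 = 27/28160


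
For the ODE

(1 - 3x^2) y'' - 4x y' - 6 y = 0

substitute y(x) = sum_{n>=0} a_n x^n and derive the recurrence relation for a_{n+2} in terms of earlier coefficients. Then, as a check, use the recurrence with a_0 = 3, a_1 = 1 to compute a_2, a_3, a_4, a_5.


Substitute y = sum_n a_n x^n.
(1 - 3 x^2) y'' contributes (n+2)(n+1) a_{n+2} - 3 n(n-1) a_n at x^n.
-4 x y'(x) contributes -4 n a_n at x^n.
-6 y(x) contributes -6 a_n at x^n.
Matching x^n: (n+2)(n+1) a_{n+2} + (-3 n(n-1) - 4 n - 6) a_n = 0.
Thus a_{n+2} = (3 n(n-1) + 4 n + 6) / ((n+1)(n+2)) * a_n.

Check with a_0 = 3, a_1 = 1 (apply the recurrence for n = 0, 1, 2, 3): a_0 = 3, a_1 = 1, a_2 = 9, a_3 = 5/3, a_4 = 15, a_5 = 3.

a_(n+2) = (3 n(n-1) + 4 n + 6) / ((n+1)(n+2)) * a_n; check: a_0 = 3, a_1 = 1, a_2 = 9, a_3 = 5/3, a_4 = 15, a_5 = 3


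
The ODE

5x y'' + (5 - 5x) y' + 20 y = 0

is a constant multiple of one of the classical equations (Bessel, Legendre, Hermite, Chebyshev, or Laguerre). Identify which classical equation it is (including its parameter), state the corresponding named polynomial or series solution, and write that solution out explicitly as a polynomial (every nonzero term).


All three coefficients share the factor 5; dividing through by 5 gives  x y'' + (1 - x) y' + 4 y = 0.
This matches the Laguerre equation x y'' + (1 - x) y' + n y = 0 with n = 4; the polynomial solution is L_4(x).
With y = sum_k a_k x^k, matching x^k gives (k+1)k a_{k+1} + (k+1) a_{k+1} - k a_k + n a_k = 0, i.e. (k+1)^2 a_{k+1} = (k - n) a_k = (k - 4) a_k. The right side vanishes at k = 4, so the series terminates at degree 4.
Standard normalization L_n(0) = 1 gives a_0 = 1. Work upward with a_{k+1} = (k - 4) a_k / (k+1)^2:
  a_1 = (0 - 4)(1) / 1^2 = -4/1 = -4
  a_2 = (1 - 4)(-4) / 2^2 = 12/4 = 3
  a_3 = (2 - 4)(3) / 3^2 = -6/9 = -2/3
  a_4 = (3 - 4)(-2/3) / 4^2 = (2/3)/16 = 1/24
Hence L_4(x) = x^4/24 - 2 x^3/3 + 3 x^2 - 4 x + 1.

L_4(x); series = x^4/24 - 2 x^3/3 + 3 x^2 - 4 x + 1


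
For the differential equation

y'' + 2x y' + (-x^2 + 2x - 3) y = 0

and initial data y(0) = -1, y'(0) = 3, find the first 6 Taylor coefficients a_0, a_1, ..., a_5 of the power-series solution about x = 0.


Ansatz: y(x) = sum_{n>=0} a_n x^n, so y'(x) = sum_{n>=1} n a_n x^(n-1) and y''(x) = sum_{n>=2} n(n-1) a_n x^(n-2).
Substitute into P(x) y'' + Q(x) y' + R(x) y = 0 with P(x) = 1, Q(x) = 2x, R(x) = -x^2 + 2x - 3, and match powers of x.
Initial conditions: a_0 = -1, a_1 = 3.
Setting the coefficient of each power of x to zero and solving order by order (substituting the coefficients already found):
  x^0: 2 a_2 - 3 a_0 = 0  ->  2 a_2 = 3 a_0 = -3  ->  a_2 = -3/2
  x^1: 6 a_3 - a_1 + 2 a_0 = 0  ->  6 a_3 = a_1 - 2 a_0 = 5  ->  a_3 = 5/6
  x^2: 12 a_4 + a_2 + 2 a_1 - a_0 = 0  ->  12 a_4 = -a_2 - 2 a_1 + a_0 = -11/2  ->  a_4 = -11/24
  x^3: 20 a_5 + 3 a_3 + 2 a_2 - a_1 = 0  ->  20 a_5 = -3 a_3 - 2 a_2 + a_1 = 7/2  ->  a_5 = 7/40
Truncated series: y(x) = -1 + 3 x - (3/2) x^2 + (5/6) x^3 - (11/24) x^4 + (7/40) x^5 + O(x^6).

a_0 = -1; a_1 = 3; a_2 = -3/2; a_3 = 5/6; a_4 = -11/24; a_5 = 7/40


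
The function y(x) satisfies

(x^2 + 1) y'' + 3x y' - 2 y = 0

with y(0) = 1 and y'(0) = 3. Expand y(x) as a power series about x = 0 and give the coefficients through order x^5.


Ansatz: y(x) = sum_{n>=0} a_n x^n, so y'(x) = sum_{n>=1} n a_n x^(n-1) and y''(x) = sum_{n>=2} n(n-1) a_n x^(n-2).
Substitute into P(x) y'' + Q(x) y' + R(x) y = 0 with P(x) = x^2 + 1, Q(x) = 3x, R(x) = -2, and match powers of x.
Initial conditions: a_0 = 1, a_1 = 3.
Setting the coefficient of each power of x to zero and solving order by order (substituting the coefficients already found):
  x^0: 2 a_2 - 2 a_0 = 0  ->  2 a_2 = 2 a_0 = 2  ->  a_2 = 1
  x^1: 6 a_3 + a_1 = 0  ->  6 a_3 = -a_1 = -3  ->  a_3 = -1/2
  x^2: 12 a_4 + 6 a_2 = 0  ->  12 a_4 = -6 a_2 = -6  ->  a_4 = -1/2
  x^3: 20 a_5 + 13 a_3 = 0  ->  20 a_5 = -13 a_3 = 13/2  ->  a_5 = 13/40
Truncated series: y(x) = 1 + 3 x + x^2 - (1/2) x^3 - (1/2) x^4 + (13/40) x^5 + O(x^6).

a_0 = 1; a_1 = 3; a_2 = 1; a_3 = -1/2; a_4 = -1/2; a_5 = 13/40


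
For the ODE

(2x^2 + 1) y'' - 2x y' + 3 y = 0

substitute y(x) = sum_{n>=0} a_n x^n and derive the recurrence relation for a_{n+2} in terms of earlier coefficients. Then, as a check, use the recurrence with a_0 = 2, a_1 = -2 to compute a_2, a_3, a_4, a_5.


Substitute y = sum_n a_n x^n.
(1 + 2 x^2) y'' contributes (n+2)(n+1) a_{n+2} + 2 n(n-1) a_n at x^n.
-2 x y'(x) contributes -2 n a_n at x^n.
3 y(x) contributes 3 a_n at x^n.
Matching x^n: (n+2)(n+1) a_{n+2} + (2 n(n-1) - 2 n + 3) a_n = 0.
Thus a_{n+2} = (-2 n(n-1) + 2 n - 3) / ((n+1)(n+2)) * a_n.

Check with a_0 = 2, a_1 = -2 (apply the recurrence for n = 0, 1, 2, 3): a_0 = 2, a_1 = -2, a_2 = -3, a_3 = 1/3, a_4 = 3/4, a_5 = -3/20.

a_(n+2) = (-2 n(n-1) + 2 n - 3) / ((n+1)(n+2)) * a_n; check: a_0 = 2, a_1 = -2, a_2 = -3, a_3 = 1/3, a_4 = 3/4, a_5 = -3/20


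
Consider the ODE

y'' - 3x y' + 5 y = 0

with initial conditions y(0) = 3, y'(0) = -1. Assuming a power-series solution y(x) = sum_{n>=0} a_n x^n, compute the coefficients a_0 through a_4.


Ansatz: y(x) = sum_{n>=0} a_n x^n, so y'(x) = sum_{n>=1} n a_n x^(n-1) and y''(x) = sum_{n>=2} n(n-1) a_n x^(n-2).
Substitute into P(x) y'' + Q(x) y' + R(x) y = 0 with P(x) = 1, Q(x) = -3x, R(x) = 5, and match powers of x.
Initial conditions: a_0 = 3, a_1 = -1.
Setting the coefficient of each power of x to zero and solving order by order (substituting the coefficients already found):
  x^0: 2 a_2 + 5 a_0 = 0  ->  2 a_2 = -5 a_0 = -15  ->  a_2 = -15/2
  x^1: 6 a_3 + 2 a_1 = 0  ->  6 a_3 = -2 a_1 = 2  ->  a_3 = 1/3
  x^2: 12 a_4 - a_2 = 0  ->  12 a_4 = a_2 = -15/2  ->  a_4 = -5/8
Truncated series: y(x) = 3 - x - (15/2) x^2 + (1/3) x^3 - (5/8) x^4 + O(x^5).

a_0 = 3; a_1 = -1; a_2 = -15/2; a_3 = 1/3; a_4 = -5/8


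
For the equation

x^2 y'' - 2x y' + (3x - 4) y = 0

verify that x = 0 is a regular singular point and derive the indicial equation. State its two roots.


Divide by x^2 to reach normal form y'' + P_1(x) y' + P_2(x) y = 0 with P_1(x) = -2/x and P_2(x) = 3/x - 4/x^2.
x = 0 is a singular point because the y'-coefficient -2/x has a pole at x = 0 and the y-coefficient 3/x - 4/x^2 has a pole at x = 0.
It is a regular singular point because x P_1(x) = p(x) = -2 and x^2 P_2(x) = q(x) = 3x - 4 are polynomials, hence analytic at x = 0.
p(0) = -2,  q(0) = -4.
Indicial equation: r(r-1) + p(0) r + q(0) = 0, i.e. r^2 + (p(0) - 1) r + q(0) = 0, i.e. r^2 - 3 r - 4 = 0.
Discriminant: (-3)^2 - 4(-4) = 25, so r = (3 ± 5)/2.
Solving: r_1 = 4, r_2 = -1.

indicial: r^2 - 3 r - 4 = 0; roots r_1 = 4, r_2 = -1


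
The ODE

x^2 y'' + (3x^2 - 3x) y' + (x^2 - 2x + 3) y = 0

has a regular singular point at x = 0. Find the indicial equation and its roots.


Divide by x^2 to reach normal form y'' + P_1(x) y' + P_2(x) y = 0 with P_1(x) = 3 - 3/x and P_2(x) = 1 - 2/x + 3/x^2.
x = 0 is a singular point because the y'-coefficient 3 - 3/x has a pole at x = 0 and the y-coefficient 1 - 2/x + 3/x^2 has a pole at x = 0.
It is a regular singular point because x P_1(x) = p(x) = 3x - 3 and x^2 P_2(x) = q(x) = x^2 - 2x + 3 are polynomials, hence analytic at x = 0.
p(0) = -3,  q(0) = 3.
Indicial equation: r(r-1) + p(0) r + q(0) = 0, i.e. r^2 + (p(0) - 1) r + q(0) = 0, i.e. r^2 - 4 r + 3 = 0.
Discriminant: (-4)^2 - 4(3) = 4, so r = (4 ± 2)/2.
Solving: r_1 = 3, r_2 = 1.

indicial: r^2 - 4 r + 3 = 0; roots r_1 = 3, r_2 = 1


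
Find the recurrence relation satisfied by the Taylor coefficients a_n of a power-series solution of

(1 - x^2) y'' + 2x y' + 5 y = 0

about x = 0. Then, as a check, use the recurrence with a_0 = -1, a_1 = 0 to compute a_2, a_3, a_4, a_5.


Substitute y = sum_n a_n x^n.
(1 - 1 x^2) y'' contributes (n+2)(n+1) a_{n+2} - n(n-1) a_n at x^n.
2 x y'(x) contributes 2 n a_n at x^n.
5 y(x) contributes 5 a_n at x^n.
Matching x^n: (n+2)(n+1) a_{n+2} + (-n(n-1) + 2 n + 5) a_n = 0.
Thus a_{n+2} = (n(n-1) - 2 n - 5) / ((n+1)(n+2)) * a_n.

Check with a_0 = -1, a_1 = 0 (apply the recurrence for n = 0, 1, 2, 3): a_0 = -1, a_1 = 0, a_2 = 5/2, a_3 = 0, a_4 = -35/24, a_5 = 0.

a_(n+2) = (n(n-1) - 2 n - 5) / ((n+1)(n+2)) * a_n; check: a_0 = -1, a_1 = 0, a_2 = 5/2, a_3 = 0, a_4 = -35/24, a_5 = 0


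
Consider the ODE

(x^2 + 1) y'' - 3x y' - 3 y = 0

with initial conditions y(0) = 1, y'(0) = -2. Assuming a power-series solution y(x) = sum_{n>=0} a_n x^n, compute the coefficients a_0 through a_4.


Ansatz: y(x) = sum_{n>=0} a_n x^n, so y'(x) = sum_{n>=1} n a_n x^(n-1) and y''(x) = sum_{n>=2} n(n-1) a_n x^(n-2).
Substitute into P(x) y'' + Q(x) y' + R(x) y = 0 with P(x) = x^2 + 1, Q(x) = -3x, R(x) = -3, and match powers of x.
Initial conditions: a_0 = 1, a_1 = -2.
Setting the coefficient of each power of x to zero and solving order by order (substituting the coefficients already found):
  x^0: 2 a_2 - 3 a_0 = 0  ->  2 a_2 = 3 a_0 = 3  ->  a_2 = 3/2
  x^1: 6 a_3 - 6 a_1 = 0  ->  6 a_3 = 6 a_1 = -12  ->  a_3 = -2
  x^2: 12 a_4 - 7 a_2 = 0  ->  12 a_4 = 7 a_2 = 21/2  ->  a_4 = 7/8
Truncated series: y(x) = 1 - 2 x + (3/2) x^2 - 2 x^3 + (7/8) x^4 + O(x^5).

a_0 = 1; a_1 = -2; a_2 = 3/2; a_3 = -2; a_4 = 7/8


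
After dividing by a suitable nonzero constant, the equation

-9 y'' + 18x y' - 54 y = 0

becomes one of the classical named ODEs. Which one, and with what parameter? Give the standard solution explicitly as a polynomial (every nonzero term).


All three coefficients share the factor -9; dividing through by -9 gives  y'' - 2x y' + 6 y = 0.
This matches the Hermite equation y'' - 2x y' + 2n y = 0 with 2n = 6, so n = 3; the polynomial solution is H_3(x).
With y = sum_k a_k x^k, matching x^k gives (k+2)(k+1) a_{k+2} = 2(k - n) a_k = 2(k - 3) a_k. The right side vanishes at k = 3, so the series with the parity of 3 terminates at degree 3.
Standard normalization: leading coefficient of H_n is 2^n, so a_3 = 2^3 = 8. Work downward with a_k = (k+1)(k+2) a_{k+2} / (2(k - n)):
  a_1 = (2)(3)(8) / (2(1 - 3)) = 48/(-4) = -12
Hence H_3(x) = 8 x^3 - 12 x.

H_3(x); series = 8 x^3 - 12 x


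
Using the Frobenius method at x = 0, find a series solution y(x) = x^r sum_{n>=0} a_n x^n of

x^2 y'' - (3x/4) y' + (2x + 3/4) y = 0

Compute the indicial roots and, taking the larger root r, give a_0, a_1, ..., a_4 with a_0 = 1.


Write in Frobenius form y'' + (p(x)/x) y' + (q(x)/x^2) y = 0:
  p(x) = -3/4,  q(x) = 2x + 3/4.
Indicial equation: r(r-1) + (-3/4) r + (3/4) = 0 -> roots r_1 = 1, r_2 = 3/4.
Take r = r_1 = 1. Let y(x) = x^r sum_{n>=0} a_n x^n with a_0 = 1.
Substitute y = x^r sum a_n x^n and match x^{r+n}. The recurrence is
  D(n) a_n + 2 a_{n-1} = 0,  where D(n) = (r+n)(r+n-1) + (-3/4)(r+n) + (3/4).
  a_n = -2 / D(n) * a_{n-1}.
Since the indicial polynomial factors as (r - r_1)(r - r_2), D(n) = (r_1 + n - r_1)(r_1 + n - r_2) = n(n + 1/4).
Evaluating step by step (a_0 = 1):
  n = 1: D(1) = 1(1 + 1/4) = 5/4; numerator = -2(1) = -2; a_1 = (-2)/(5/4) = -8/5
  n = 2: D(2) = 2(2 + 1/4) = 9/2; numerator = -2(-8/5) = 16/5; a_2 = (16/5)/(9/2) = 32/45
  n = 3: D(3) = 3(3 + 1/4) = 39/4; numerator = -2(32/45) = -64/45; a_3 = (-64/45)/(39/4) = -256/1755
  n = 4: D(4) = 4(4 + 1/4) = 17; numerator = -2(-256/1755) = 512/1755; a_4 = (512/1755)/(17) = 512/29835

r = 1; a_0 = 1; a_1 = -8/5; a_2 = 32/45; a_3 = -256/1755; a_4 = 512/29835


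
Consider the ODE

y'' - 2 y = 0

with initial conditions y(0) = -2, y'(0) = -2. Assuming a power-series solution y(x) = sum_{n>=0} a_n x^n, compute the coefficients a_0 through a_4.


Ansatz: y(x) = sum_{n>=0} a_n x^n, so y'(x) = sum_{n>=1} n a_n x^(n-1) and y''(x) = sum_{n>=2} n(n-1) a_n x^(n-2).
Substitute into P(x) y'' + Q(x) y' + R(x) y = 0 with P(x) = 1, Q(x) = 0, R(x) = -2, and match powers of x.
Initial conditions: a_0 = -2, a_1 = -2.
Setting the coefficient of each power of x to zero and solving order by order (substituting the coefficients already found):
  x^0: 2 a_2 - 2 a_0 = 0  ->  2 a_2 = 2 a_0 = -4  ->  a_2 = -2
  x^1: 6 a_3 - 2 a_1 = 0  ->  6 a_3 = 2 a_1 = -4  ->  a_3 = -2/3
  x^2: 12 a_4 - 2 a_2 = 0  ->  12 a_4 = 2 a_2 = -4  ->  a_4 = -1/3
Truncated series: y(x) = -2 - 2 x - 2 x^2 - (2/3) x^3 - (1/3) x^4 + O(x^5).

a_0 = -2; a_1 = -2; a_2 = -2; a_3 = -2/3; a_4 = -1/3


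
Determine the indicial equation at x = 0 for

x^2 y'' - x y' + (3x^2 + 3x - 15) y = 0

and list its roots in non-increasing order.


Divide by x^2 to reach normal form y'' + P_1(x) y' + P_2(x) y = 0 with P_1(x) = -1/x and P_2(x) = 3 + 3/x - 15/x^2.
x = 0 is a singular point because the y'-coefficient -1/x has a pole at x = 0 and the y-coefficient 3 + 3/x - 15/x^2 has a pole at x = 0.
It is a regular singular point because x P_1(x) = p(x) = -1 and x^2 P_2(x) = q(x) = 3x^2 + 3x - 15 are polynomials, hence analytic at x = 0.
p(0) = -1,  q(0) = -15.
Indicial equation: r(r-1) + p(0) r + q(0) = 0, i.e. r^2 + (p(0) - 1) r + q(0) = 0, i.e. r^2 - 2 r - 15 = 0.
Discriminant: (-2)^2 - 4(-15) = 64, so r = (2 ± 8)/2.
Solving: r_1 = 5, r_2 = -3.

indicial: r^2 - 2 r - 15 = 0; roots r_1 = 5, r_2 = -3


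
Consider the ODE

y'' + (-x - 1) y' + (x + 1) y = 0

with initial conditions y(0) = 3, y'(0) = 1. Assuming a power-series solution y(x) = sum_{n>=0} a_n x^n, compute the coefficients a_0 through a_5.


Ansatz: y(x) = sum_{n>=0} a_n x^n, so y'(x) = sum_{n>=1} n a_n x^(n-1) and y''(x) = sum_{n>=2} n(n-1) a_n x^(n-2).
Substitute into P(x) y'' + Q(x) y' + R(x) y = 0 with P(x) = 1, Q(x) = -x - 1, R(x) = x + 1, and match powers of x.
Initial conditions: a_0 = 3, a_1 = 1.
Setting the coefficient of each power of x to zero and solving order by order (substituting the coefficients already found):
  x^0: 2 a_2 - a_1 + a_0 = 0  ->  2 a_2 = a_1 - a_0 = -2  ->  a_2 = -1
  x^1: 6 a_3 - 2 a_2 + a_0 = 0  ->  6 a_3 = 2 a_2 - a_0 = -5  ->  a_3 = -5/6
  x^2: 12 a_4 - 3 a_3 - a_2 + a_1 = 0  ->  12 a_4 = 3 a_3 + a_2 - a_1 = -9/2  ->  a_4 = -3/8
  x^3: 20 a_5 - 4 a_4 - 2 a_3 + a_2 = 0  ->  20 a_5 = 4 a_4 + 2 a_3 - a_2 = -13/6  ->  a_5 = -13/120
Truncated series: y(x) = 3 + x - x^2 - (5/6) x^3 - (3/8) x^4 - (13/120) x^5 + O(x^6).

a_0 = 3; a_1 = 1; a_2 = -1; a_3 = -5/6; a_4 = -3/8; a_5 = -13/120
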